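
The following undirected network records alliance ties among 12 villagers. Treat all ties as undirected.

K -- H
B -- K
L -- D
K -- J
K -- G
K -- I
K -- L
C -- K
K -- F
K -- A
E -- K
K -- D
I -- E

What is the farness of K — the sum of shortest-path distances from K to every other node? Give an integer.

11

Distances from K: A:1, B:1, C:1, D:1, E:1, F:1, G:1, H:1, I:1, J:1, L:1.
Sum = 1 + 1 + 1 + 1 + 1 + 1 + 1 + 1 + 1 + 1 + 1 = 11.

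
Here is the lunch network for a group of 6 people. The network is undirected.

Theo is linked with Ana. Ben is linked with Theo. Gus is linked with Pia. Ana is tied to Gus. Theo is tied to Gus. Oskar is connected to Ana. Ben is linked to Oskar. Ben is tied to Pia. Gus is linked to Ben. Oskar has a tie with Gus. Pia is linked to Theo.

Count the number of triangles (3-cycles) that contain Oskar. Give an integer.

2

Oskar's neighbors: Ana, Ben, and Gus.
Neighbor pairs that are themselves tied: Oskar–Ana–Gus; Oskar–Ben–Gus. Each forms one triangle with Oskar, for 2 in total.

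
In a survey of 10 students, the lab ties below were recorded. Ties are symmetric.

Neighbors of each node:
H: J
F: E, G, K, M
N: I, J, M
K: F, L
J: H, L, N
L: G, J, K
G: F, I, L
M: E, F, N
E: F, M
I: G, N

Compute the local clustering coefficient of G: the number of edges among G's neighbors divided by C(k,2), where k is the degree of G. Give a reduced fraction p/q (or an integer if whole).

G's neighbors: F, I, and L (k = 3).
Possible neighbor pairs: C(3,2) = 3. Edges among them: none → e = 0.
Clustering(G) = 0/3 = 0.

0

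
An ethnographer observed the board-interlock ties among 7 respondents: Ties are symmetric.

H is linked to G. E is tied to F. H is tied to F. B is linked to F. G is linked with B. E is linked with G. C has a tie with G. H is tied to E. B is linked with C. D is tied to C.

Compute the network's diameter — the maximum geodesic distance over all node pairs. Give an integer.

3

Eccentricity of each node (its greatest distance to any other): B:2, C:2, D:3, E:3, F:3, G:2, H:3.
The maximum eccentricity is 3, realized for instance by the pair D–E via D – C – G – E. So the diameter is 3.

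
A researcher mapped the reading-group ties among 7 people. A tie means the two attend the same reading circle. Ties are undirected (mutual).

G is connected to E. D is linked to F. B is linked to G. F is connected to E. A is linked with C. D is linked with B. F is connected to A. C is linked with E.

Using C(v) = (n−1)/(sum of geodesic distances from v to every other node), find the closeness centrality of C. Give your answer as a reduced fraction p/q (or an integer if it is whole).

1/2

Distances from C: A:1, B:3, D:3, E:1, F:2, G:2. Sum = 12.
n = 7, so closeness = 6/12 = 1/2.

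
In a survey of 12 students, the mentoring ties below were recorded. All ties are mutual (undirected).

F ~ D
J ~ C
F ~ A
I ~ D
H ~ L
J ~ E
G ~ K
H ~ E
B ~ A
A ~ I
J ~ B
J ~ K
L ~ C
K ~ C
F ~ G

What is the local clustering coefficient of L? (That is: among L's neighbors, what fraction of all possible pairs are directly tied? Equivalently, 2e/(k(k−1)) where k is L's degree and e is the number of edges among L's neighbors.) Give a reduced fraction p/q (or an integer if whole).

0

L's neighbors: C and H (k = 2).
Possible neighbor pairs: C(2,2) = 1. Edges among them: none → e = 0.
Clustering(L) = 0/1.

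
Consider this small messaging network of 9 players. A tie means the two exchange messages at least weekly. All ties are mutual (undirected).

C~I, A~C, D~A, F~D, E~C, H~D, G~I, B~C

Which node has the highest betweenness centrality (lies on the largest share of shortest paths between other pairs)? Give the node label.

C

Unnormalized betweenness of each node: A:15, B:0, C:21, D:13, E:0, F:0, G:0, H:0, I:7.
C has the largest value, 21, making it the main broker — the node through which the most shortest paths run.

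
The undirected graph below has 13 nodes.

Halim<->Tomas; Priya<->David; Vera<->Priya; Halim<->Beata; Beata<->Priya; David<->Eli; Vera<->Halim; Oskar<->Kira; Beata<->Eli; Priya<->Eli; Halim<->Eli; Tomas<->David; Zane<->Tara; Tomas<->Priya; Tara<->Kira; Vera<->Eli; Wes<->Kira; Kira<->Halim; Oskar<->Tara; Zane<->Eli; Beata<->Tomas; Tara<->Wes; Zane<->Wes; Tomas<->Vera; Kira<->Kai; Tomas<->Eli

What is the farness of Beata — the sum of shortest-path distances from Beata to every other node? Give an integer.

24

Distances from Beata: David:2, Eli:1, Halim:1, Kai:3, Kira:2, Oskar:3, Priya:1, Tara:3, Tomas:1, Vera:2, Wes:3, Zane:2.
Sum = 2 + 1 + 1 + 3 + 2 + 3 + 1 + 3 + 1 + 2 + 3 + 2 = 24.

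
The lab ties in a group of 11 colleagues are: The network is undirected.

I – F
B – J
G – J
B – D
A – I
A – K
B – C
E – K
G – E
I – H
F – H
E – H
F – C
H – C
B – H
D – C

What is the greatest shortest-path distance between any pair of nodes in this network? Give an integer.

Eccentricity of each node (its greatest distance to any other): A:4, B:3, C:3, D:4, E:3, F:3, G:3, H:2, I:3, J:4, K:4.
The maximum eccentricity is 4, realized for instance by the pair D–K via D – C – H – E – K. So the diameter is 4.

4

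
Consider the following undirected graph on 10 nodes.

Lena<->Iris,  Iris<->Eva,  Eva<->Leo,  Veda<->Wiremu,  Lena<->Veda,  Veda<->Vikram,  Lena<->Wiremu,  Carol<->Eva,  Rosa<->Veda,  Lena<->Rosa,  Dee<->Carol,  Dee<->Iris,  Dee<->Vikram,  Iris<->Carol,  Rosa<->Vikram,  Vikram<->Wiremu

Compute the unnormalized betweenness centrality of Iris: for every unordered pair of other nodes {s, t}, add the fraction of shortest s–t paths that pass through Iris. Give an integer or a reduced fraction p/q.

Pairs whose geodesics pass through Iris — Dee–Leo: 1/2; Dee–Eva: 1/2; Dee–Lena: 1; Leo–Veda: 1; Leo–Lena: 1; Leo–Wiremu: 1; Leo–Vikram: 1/2; Leo–Rosa: 1; Carol–Veda: 1/2; Carol–Lena: 1; Carol–Wiremu: 1/2; Carol–Rosa: 1/2; Eva–Veda: 1; Eva–Lena: 1 … (+3 more pairs).
All other pairs contribute 0.
Summing the contributions gives betweenness(Iris) = 27/2.

27/2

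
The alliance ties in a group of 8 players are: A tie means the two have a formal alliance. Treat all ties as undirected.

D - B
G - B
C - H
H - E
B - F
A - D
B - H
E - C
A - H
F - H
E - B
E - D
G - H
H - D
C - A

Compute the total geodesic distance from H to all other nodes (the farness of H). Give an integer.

7

Distances from H: A:1, B:1, C:1, D:1, E:1, F:1, G:1.
Sum = 1 + 1 + 1 + 1 + 1 + 1 + 1 = 7.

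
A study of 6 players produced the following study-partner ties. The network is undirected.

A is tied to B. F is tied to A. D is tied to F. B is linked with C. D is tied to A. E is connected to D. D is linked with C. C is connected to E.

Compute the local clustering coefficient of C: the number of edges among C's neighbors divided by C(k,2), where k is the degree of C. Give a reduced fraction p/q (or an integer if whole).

C's neighbors: B, D, and E (k = 3).
Possible neighbor pairs: C(3,2) = 3. Edges among them: D–E → e = 1.
Clustering(C) = 1/3.

1/3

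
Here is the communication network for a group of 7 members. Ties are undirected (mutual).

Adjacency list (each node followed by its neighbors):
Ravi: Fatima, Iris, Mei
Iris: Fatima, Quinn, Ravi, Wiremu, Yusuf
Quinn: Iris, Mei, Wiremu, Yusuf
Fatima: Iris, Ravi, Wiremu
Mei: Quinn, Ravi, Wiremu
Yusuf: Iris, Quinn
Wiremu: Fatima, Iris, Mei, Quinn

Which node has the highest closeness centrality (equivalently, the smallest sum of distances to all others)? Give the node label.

Farness (sum of distances to all others) for each node — Fatima:9, Iris:7, Mei:9, Quinn:8, Ravi:9, Wiremu:8, Yusuf:10.
The smallest farness is 7, for Iris, so Iris has the highest closeness.

Iris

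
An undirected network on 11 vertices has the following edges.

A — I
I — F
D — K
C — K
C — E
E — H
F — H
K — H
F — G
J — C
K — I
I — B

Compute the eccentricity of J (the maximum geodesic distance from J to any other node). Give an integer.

Distances from J: A:4, B:4, C:1, D:3, E:2, F:4, G:5, H:3, I:3, K:2.
The largest is 5 (to G), so the eccentricity of J is 5.

5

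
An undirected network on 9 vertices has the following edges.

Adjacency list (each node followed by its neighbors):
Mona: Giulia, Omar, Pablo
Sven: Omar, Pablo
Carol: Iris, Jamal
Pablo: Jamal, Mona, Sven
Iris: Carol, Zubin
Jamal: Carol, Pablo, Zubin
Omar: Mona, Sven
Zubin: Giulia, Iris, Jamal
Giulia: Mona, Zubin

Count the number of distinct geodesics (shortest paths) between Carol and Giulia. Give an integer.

The shortest distance is 3. The length-3 paths are: Carol–Jamal–Zubin–Giulia; Carol–Iris–Zubin–Giulia.
That gives 2 distinct shortest paths.

2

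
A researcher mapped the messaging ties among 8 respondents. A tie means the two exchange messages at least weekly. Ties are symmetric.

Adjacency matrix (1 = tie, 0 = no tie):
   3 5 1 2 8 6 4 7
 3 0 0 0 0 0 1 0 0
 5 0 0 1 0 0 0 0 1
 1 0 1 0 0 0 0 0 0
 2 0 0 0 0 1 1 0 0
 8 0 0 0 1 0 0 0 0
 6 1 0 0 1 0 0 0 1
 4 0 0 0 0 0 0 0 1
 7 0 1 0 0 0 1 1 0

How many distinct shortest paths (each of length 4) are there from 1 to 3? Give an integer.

1

The shortest distance is 4, and the only length-4 path is 1–5–7–6–3. So there is exactly 1 shortest path.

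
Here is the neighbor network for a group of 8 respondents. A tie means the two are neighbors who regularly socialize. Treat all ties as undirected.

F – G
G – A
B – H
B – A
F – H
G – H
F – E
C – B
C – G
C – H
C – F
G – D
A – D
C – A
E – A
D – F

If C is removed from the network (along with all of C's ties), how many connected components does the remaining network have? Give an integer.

1

C's neighbors (A, B, F, G, and H) remain reachable from one another through other ties, so the rest of the network stays in one piece.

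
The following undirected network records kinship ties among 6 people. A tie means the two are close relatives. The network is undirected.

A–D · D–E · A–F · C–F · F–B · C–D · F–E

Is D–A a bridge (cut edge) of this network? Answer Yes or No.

Even without that edge, D still reaches A via D – E – F – A, so the network stays connected. Not a bridge.

No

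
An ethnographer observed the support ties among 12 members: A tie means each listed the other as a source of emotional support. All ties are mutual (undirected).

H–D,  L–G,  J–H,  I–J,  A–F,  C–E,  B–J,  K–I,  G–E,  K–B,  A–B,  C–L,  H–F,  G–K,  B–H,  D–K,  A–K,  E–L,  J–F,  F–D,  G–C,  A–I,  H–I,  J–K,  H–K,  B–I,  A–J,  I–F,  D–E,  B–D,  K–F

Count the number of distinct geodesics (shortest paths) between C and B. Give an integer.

2

The shortest distance is 3. The length-3 paths are: C–E–D–B; C–G–K–B.
That gives 2 distinct shortest paths.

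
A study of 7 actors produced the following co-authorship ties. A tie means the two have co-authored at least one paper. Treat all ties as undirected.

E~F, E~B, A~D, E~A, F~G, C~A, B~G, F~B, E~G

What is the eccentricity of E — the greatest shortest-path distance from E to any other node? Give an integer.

Distances from E: A:1, B:1, C:2, D:2, F:1, G:1.
The largest is 2 (to D and C), so the eccentricity of E is 2.

2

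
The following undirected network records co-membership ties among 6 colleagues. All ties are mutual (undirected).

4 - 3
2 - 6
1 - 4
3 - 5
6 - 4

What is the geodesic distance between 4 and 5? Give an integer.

One shortest route is 4 – 3 – 5, which uses 2 edges, and 4 and 5 are not directly tied, so nothing shorter exists. So d(4,5) = 2.

2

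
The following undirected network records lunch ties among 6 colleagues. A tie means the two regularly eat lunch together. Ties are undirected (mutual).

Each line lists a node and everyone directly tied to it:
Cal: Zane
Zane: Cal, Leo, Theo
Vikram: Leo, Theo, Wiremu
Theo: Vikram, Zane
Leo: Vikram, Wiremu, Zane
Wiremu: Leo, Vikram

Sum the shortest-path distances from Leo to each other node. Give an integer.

7

Distances from Leo: Cal:2, Theo:2, Vikram:1, Wiremu:1, Zane:1.
Sum = 2 + 2 + 1 + 1 + 1 = 7.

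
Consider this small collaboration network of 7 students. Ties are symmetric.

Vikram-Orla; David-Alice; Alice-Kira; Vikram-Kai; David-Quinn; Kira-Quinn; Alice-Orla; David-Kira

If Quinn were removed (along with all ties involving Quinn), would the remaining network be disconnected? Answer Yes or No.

No

Even without Quinn, every remaining node can still reach every other (the residual graph is connected), so Quinn is not a cut vertex.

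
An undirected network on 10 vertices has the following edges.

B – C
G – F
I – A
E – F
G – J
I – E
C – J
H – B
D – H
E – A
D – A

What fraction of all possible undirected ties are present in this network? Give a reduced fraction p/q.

There are 11 edges and 10 nodes, so the maximum possible is C(10,2) = 45.
Density = 11/45.

11/45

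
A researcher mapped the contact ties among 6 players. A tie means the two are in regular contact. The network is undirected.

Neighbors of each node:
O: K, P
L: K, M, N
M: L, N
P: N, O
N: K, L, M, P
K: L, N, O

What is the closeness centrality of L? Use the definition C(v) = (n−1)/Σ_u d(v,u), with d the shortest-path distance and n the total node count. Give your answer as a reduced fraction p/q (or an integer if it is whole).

5/7

Distances from L: K:1, M:1, N:1, O:2, P:2. Sum = 7.
n = 6, so closeness = 5/7.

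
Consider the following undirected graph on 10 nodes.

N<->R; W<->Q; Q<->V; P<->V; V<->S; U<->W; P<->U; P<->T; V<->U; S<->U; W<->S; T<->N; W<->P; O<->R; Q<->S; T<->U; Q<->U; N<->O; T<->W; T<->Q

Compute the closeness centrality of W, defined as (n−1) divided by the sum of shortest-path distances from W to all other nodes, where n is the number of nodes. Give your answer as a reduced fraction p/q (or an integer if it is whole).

Distances from W: N:2, O:3, P:1, Q:1, R:3, S:1, T:1, U:1, V:2. Sum = 15.
n = 10, so closeness = 9/15 = 3/5.

3/5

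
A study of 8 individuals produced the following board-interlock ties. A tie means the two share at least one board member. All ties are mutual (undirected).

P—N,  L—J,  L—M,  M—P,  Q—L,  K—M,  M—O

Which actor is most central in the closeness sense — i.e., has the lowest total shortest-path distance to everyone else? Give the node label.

Farness (sum of distances to all others) for each node — J:18, K:16, L:12, M:10, N:20, O:16, P:14, Q:18.
The smallest farness is 10, for M, so M has the highest closeness.

M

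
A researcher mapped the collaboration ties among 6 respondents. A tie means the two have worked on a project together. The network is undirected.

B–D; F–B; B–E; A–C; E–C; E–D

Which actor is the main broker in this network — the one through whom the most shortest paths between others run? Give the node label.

Unnormalized betweenness of each node: A:0, B:4, C:4, D:0, E:6, F:0.
E has the largest value, 6, making it the main broker — the node through which the most shortest paths run.

E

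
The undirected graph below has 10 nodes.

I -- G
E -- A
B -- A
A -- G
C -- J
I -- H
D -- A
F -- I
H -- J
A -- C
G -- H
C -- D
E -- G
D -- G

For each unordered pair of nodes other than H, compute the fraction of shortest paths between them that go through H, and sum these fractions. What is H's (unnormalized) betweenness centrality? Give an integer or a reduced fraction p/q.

25/6

Pairs whose geodesics pass through H — C–F: 1/3; C–I: 1/3; F–J: 1; J–E: 1/2; J–I: 1; J–G: 1.
All other pairs contribute 0.
Summing the contributions gives betweenness(H) = 25/6.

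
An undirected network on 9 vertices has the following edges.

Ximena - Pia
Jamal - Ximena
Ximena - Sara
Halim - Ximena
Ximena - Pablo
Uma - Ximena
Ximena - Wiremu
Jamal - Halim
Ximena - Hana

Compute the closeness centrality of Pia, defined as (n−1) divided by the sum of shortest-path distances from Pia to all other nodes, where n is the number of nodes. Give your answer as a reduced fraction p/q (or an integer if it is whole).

Distances from Pia: Halim:2, Hana:2, Jamal:2, Pablo:2, Sara:2, Uma:2, Wiremu:2, Ximena:1. Sum = 15.
n = 9, so closeness = 8/15.

8/15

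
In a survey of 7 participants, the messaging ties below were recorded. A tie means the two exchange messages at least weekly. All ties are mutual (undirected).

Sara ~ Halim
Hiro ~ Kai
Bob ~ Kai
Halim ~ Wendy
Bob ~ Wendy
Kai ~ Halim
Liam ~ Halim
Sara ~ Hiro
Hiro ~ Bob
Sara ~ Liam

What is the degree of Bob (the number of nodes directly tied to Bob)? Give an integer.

Bob is directly tied to Hiro, Kai, and Wendy. That is 3 neighbors, so the degree of Bob is 3.

3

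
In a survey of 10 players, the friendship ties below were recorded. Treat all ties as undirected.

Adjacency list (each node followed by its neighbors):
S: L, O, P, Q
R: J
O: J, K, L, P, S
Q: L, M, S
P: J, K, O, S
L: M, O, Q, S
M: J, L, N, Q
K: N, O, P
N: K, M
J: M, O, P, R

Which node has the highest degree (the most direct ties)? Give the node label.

O

Degrees — J:4, K:3, L:4, M:4, N:2, O:5, P:4, Q:3, R:1, S:4.
The maximum is 5, attained only by O.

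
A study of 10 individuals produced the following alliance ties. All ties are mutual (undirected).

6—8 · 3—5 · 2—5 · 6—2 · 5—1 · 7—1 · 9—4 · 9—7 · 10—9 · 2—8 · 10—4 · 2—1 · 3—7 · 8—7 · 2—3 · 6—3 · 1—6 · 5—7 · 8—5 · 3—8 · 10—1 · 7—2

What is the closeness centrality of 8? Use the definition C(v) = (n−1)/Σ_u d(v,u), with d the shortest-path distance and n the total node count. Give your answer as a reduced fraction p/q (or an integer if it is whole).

3/5

Distances from 8: 1:2, 2:1, 3:1, 4:3, 5:1, 6:1, 7:1, 9:2, 10:3. Sum = 15.
n = 10, so closeness = 9/15 = 3/5.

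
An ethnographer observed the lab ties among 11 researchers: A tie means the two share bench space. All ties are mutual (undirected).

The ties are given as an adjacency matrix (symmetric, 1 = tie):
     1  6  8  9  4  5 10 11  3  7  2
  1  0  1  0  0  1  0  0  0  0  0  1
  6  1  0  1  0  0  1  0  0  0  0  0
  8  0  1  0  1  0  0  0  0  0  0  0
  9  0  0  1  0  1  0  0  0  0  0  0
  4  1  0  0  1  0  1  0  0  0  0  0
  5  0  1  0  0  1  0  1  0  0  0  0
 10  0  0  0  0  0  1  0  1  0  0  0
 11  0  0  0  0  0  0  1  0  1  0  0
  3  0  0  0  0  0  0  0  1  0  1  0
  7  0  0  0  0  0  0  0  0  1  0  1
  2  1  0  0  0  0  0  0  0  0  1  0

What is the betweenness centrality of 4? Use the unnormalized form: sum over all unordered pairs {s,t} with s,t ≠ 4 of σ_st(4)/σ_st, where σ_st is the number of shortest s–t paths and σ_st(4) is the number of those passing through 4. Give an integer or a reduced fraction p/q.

Pairs whose geodesics pass through 4 — 1–9: 1; 1–5: 1/2; 1–10: 1/2; 1–11: 1/3; 9–5: 1; 9–10: 1; 9–11: 1; 9–3: 2/2; 9–7: 1; 9–2: 1; 5–7: 1/3; 5–2: 1/2; 10–2: 1/3.
All other pairs contribute 0.
Summing the contributions gives betweenness(4) = 19/2.

19/2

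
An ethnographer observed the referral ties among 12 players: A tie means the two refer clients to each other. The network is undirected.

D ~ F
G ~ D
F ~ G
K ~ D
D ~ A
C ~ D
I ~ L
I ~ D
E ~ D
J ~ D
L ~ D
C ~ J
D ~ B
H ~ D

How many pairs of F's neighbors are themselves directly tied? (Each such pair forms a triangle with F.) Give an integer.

F's neighbors: D and G.
Neighbor pairs that are themselves tied: F–D–G. Each forms one triangle with F, for 1 in total.

1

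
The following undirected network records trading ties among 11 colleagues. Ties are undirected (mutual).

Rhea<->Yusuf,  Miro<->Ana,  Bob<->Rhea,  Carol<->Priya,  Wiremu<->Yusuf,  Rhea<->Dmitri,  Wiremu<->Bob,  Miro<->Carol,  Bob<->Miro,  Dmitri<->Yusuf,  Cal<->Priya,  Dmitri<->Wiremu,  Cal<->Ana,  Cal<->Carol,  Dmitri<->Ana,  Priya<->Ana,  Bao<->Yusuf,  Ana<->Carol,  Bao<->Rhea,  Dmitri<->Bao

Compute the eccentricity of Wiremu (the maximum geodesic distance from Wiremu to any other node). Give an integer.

Distances from Wiremu: Ana:2, Bao:2, Bob:1, Cal:3, Carol:3, Dmitri:1, Miro:2, Priya:3, Rhea:2, Yusuf:1.
The largest is 3 (to Cal, Priya, and Carol), so the eccentricity of Wiremu is 3.

3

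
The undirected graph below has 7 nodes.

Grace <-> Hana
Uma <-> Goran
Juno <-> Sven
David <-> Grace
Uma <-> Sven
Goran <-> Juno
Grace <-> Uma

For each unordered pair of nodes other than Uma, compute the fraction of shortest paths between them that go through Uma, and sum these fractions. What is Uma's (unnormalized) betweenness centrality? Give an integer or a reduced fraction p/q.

Pairs whose geodesics pass through Uma — Hana–Juno: 2/2; Hana–Sven: 1; Hana–Goran: 1; David–Juno: 2/2; David–Sven: 1; David–Goran: 1; Juno–Grace: 2/2; Sven–Grace: 1; Sven–Goran: 1/2; Grace–Goran: 1.
All other pairs contribute 0.
Summing the contributions gives betweenness(Uma) = 19/2.

19/2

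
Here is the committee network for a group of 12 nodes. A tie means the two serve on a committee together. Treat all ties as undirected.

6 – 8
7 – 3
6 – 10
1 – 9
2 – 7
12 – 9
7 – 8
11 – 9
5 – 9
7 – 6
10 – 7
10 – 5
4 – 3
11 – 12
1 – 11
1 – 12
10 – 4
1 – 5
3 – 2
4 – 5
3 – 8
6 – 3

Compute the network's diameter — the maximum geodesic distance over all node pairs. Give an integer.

5

Eccentricity of each node (its greatest distance to any other): 1:4, 2:5, 3:4, 4:3, 5:3, 6:4, 7:4, 8:5, 9:4, 10:3, 11:5, 12:5.
The maximum eccentricity is 5, realized for instance by the pair 11–8 via 11 – 9 – 5 – 10 – 7 – 8. So the diameter is 5.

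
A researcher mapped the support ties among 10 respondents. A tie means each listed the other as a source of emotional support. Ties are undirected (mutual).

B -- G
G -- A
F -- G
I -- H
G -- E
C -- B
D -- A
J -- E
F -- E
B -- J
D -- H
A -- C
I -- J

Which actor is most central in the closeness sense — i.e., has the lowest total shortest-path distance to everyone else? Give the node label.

G

Farness (sum of distances to all others) for each node — A:17, B:17, C:20, D:20, E:18, F:21, G:16, H:22, I:20, J:17.
The smallest farness is 16, for G, so G has the highest closeness.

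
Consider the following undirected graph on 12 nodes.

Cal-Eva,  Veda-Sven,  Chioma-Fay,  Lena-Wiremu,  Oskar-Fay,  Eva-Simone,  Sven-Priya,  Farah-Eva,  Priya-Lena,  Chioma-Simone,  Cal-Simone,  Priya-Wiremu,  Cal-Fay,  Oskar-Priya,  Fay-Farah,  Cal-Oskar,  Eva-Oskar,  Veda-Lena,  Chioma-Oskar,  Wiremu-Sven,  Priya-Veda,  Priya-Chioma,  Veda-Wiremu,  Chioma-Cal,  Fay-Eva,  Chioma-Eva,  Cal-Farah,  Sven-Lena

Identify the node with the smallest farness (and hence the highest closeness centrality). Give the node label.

Chioma

Farness (sum of distances to all others) for each node — Cal:20, Chioma:16, Eva:20, Farah:28, Fay:21, Lena:24, Oskar:17, Priya:17, Simone:23, Sven:24, Veda:24, Wiremu:24.
The smallest farness is 16, for Chioma, so Chioma has the highest closeness.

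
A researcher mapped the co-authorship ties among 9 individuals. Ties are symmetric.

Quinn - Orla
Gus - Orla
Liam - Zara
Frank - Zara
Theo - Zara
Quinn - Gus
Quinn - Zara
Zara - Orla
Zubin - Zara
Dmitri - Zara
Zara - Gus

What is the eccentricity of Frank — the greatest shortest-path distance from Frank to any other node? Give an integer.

2

Distances from Frank: Dmitri:2, Gus:2, Liam:2, Orla:2, Quinn:2, Theo:2, Zara:1, Zubin:2.
The largest is 2 (to Liam, Quinn, Gus, Orla, Theo, Dmitri, and Zubin), so the eccentricity of Frank is 2.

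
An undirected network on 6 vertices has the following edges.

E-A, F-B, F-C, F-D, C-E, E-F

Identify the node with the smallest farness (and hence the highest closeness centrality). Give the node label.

Farness (sum of distances to all others) for each node — A:11, B:10, C:8, D:10, E:7, F:6.
The smallest farness is 6, for F, so F has the highest closeness.

F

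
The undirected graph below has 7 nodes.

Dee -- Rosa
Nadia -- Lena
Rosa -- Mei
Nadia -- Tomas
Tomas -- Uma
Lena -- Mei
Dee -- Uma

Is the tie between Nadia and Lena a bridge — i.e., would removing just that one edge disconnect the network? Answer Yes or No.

Even without that edge, Nadia still reaches Lena via Nadia – Tomas – Uma – Dee – Rosa – Mei – Lena, so the network stays connected. Not a bridge.

No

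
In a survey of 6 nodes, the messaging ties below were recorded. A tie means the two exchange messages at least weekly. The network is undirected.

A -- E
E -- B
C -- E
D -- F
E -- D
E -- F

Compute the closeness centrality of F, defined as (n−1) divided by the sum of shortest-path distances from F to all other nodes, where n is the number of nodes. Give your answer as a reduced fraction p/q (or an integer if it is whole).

Distances from F: A:2, B:2, C:2, D:1, E:1. Sum = 8.
n = 6, so closeness = 5/8.

5/8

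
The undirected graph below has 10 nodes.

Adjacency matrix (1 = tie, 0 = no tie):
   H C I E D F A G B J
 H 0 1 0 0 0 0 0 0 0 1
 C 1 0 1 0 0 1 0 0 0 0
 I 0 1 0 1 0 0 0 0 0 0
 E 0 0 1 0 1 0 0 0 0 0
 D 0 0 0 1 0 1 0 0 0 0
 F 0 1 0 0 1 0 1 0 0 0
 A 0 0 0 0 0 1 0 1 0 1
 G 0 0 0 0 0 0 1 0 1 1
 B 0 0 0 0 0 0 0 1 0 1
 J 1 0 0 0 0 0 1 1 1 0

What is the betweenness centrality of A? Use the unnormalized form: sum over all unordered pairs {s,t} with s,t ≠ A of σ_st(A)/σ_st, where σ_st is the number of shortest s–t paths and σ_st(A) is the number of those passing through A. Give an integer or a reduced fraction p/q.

Pairs whose geodesics pass through A — C–G: 1/2; I–G: 1/2; E–G: 1; E–B: 2/3; E–J: 1/2; D–G: 1; D–B: 2/2; D–J: 1; F–G: 1; F–B: 2/2; F–J: 1.
All other pairs contribute 0.
Summing the contributions gives betweenness(A) = 55/6.

55/6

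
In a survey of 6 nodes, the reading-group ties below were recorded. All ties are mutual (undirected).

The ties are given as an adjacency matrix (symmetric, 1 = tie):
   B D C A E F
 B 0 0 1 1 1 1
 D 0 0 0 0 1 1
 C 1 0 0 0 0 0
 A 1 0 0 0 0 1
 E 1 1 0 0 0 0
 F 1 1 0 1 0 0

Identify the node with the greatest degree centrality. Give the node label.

Degrees — A:2, B:4, C:1, D:2, E:2, F:3.
The maximum is 4, attained only by B.

B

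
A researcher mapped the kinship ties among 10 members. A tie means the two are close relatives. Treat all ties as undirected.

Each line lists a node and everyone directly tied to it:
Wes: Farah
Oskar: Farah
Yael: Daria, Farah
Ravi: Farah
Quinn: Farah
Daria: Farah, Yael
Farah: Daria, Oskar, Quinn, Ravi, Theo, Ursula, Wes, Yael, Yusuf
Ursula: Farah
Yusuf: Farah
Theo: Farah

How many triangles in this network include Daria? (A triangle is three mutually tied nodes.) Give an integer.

Daria's neighbors: Farah and Yael.
Neighbor pairs that are themselves tied: Daria–Farah–Yael. Each forms one triangle with Daria, for 1 in total.

1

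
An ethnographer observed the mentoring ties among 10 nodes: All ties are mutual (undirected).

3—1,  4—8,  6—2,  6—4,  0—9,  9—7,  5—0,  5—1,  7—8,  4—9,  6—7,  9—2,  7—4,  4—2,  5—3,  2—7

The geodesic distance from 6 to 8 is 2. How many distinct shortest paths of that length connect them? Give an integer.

The shortest distance is 2. The length-2 paths are: 6–4–8; 6–7–8.
That gives 2 distinct shortest paths.

2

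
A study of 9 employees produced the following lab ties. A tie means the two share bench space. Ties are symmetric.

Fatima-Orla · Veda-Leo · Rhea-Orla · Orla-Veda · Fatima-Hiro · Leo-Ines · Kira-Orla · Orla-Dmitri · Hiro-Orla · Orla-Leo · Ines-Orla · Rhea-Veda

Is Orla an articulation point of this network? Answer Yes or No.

Yes

Removing Orla leaves {Ines, Leo, Rhea, and Veda} with no path to {Fatima and Hiro}, so the network splits into 4 components. Orla is a cut vertex.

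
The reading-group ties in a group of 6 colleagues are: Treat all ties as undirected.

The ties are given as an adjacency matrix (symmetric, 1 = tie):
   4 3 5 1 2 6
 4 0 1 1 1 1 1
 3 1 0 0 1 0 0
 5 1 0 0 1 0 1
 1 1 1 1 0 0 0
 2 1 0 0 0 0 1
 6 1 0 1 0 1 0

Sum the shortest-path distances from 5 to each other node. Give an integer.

7

Distances from 5: 1:1, 2:2, 3:2, 4:1, 6:1.
Sum = 1 + 2 + 2 + 1 + 1 = 7.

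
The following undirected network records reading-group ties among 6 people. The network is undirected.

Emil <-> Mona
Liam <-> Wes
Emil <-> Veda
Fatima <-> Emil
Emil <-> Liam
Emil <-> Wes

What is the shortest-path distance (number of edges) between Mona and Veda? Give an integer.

2

One shortest route is Mona – Emil – Veda, which uses 2 edges, and Mona and Veda are not directly tied, so nothing shorter exists. So d(Mona,Veda) = 2.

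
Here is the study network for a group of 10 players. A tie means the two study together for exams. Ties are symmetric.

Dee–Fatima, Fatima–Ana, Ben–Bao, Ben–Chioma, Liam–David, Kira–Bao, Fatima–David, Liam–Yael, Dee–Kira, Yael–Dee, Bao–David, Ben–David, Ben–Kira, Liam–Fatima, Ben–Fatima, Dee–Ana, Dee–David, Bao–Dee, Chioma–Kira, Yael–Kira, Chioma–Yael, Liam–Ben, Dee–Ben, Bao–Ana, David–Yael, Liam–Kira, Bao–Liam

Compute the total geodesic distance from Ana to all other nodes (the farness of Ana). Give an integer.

16

Distances from Ana: Bao:1, Ben:2, Chioma:3, David:2, Dee:1, Fatima:1, Kira:2, Liam:2, Yael:2.
Sum = 1 + 2 + 3 + 2 + 1 + 1 + 2 + 2 + 2 = 16.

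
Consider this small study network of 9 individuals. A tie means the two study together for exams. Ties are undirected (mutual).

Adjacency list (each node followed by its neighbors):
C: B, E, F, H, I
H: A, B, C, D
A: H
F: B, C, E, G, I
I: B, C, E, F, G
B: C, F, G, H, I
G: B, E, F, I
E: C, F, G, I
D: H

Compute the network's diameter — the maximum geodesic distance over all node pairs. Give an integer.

3

Eccentricity of each node (its greatest distance to any other): A:3, B:2, C:2, D:3, E:3, F:3, G:3, H:2, I:3.
The maximum eccentricity is 3, realized for instance by the pair A–F via A – H – B – F. So the diameter is 3.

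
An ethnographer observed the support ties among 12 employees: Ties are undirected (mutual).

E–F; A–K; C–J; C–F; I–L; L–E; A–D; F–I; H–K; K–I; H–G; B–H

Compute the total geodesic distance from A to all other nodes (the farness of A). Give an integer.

Distances from A: B:3, C:4, D:1, E:4, F:3, G:3, H:2, I:2, J:5, K:1, L:3.
Sum = 3 + 4 + 1 + 4 + 3 + 3 + 2 + 2 + 5 + 1 + 3 = 31.

31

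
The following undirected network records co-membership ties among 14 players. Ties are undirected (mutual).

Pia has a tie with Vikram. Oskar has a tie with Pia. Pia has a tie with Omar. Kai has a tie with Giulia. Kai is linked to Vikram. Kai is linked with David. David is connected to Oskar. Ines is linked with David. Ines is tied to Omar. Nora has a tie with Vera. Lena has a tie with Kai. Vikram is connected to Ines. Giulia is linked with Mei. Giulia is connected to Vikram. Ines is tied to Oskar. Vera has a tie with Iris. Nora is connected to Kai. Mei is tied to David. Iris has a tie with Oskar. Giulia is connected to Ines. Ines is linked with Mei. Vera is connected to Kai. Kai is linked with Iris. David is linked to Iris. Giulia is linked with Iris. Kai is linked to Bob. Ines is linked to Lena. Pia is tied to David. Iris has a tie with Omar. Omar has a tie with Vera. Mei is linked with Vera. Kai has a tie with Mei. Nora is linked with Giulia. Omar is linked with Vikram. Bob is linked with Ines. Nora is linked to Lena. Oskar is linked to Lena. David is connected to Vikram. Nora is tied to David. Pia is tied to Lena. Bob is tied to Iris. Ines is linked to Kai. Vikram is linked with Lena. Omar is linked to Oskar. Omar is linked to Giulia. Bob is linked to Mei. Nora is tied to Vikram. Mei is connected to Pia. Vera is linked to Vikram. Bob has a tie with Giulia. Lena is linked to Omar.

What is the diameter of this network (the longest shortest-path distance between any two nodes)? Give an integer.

2

Eccentricity of each node (its greatest distance to any other): Bob:2, David:2, Giulia:2, Ines:2, Iris:2, Kai:2, Lena:2, Mei:2, Nora:2, Omar:2, Oskar:2, Pia:2, Vera:2, Vikram:2.
The maximum eccentricity is 2, realized for instance by the pair Mei–Lena via Mei – Ines – Lena. So the diameter is 2.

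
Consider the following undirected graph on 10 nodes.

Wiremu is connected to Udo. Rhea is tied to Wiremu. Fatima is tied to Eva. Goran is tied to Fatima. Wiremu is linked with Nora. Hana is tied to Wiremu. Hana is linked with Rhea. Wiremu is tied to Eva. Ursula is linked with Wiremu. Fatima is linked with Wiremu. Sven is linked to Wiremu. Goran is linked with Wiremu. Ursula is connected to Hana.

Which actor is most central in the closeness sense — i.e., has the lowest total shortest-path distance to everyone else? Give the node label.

Wiremu

Farness (sum of distances to all others) for each node — Eva:16, Fatima:15, Goran:16, Hana:15, Nora:17, Rhea:16, Sven:17, Udo:17, Ursula:16, Wiremu:9.
The smallest farness is 9, for Wiremu, so Wiremu has the highest closeness.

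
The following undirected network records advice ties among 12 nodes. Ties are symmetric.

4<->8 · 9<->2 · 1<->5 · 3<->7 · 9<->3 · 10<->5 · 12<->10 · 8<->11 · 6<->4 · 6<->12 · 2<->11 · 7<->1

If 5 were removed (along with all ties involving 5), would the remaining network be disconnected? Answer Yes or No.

No

Even without 5, every remaining node can still reach every other (the residual graph is connected), so 5 is not a cut vertex.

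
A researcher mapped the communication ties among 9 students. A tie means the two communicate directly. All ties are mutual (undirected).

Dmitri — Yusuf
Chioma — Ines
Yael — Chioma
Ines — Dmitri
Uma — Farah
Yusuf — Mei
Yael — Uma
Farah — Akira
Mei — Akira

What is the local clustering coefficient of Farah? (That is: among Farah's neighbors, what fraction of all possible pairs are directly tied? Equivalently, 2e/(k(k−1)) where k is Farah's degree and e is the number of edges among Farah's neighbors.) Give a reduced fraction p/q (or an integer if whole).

0

Farah's neighbors: Akira and Uma (k = 2).
Possible neighbor pairs: C(2,2) = 1. Edges among them: none → e = 0.
Clustering(Farah) = 0/1.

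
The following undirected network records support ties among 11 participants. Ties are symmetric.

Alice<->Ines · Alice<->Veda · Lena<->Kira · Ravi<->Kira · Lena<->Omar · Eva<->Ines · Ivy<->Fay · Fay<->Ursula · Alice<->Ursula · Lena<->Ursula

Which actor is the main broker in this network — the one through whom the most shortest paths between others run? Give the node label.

Unnormalized betweenness of each node: Alice:23, Eva:0, Fay:9, Ines:9, Ivy:0, Kira:9, Lena:23, Omar:0, Ravi:0, Ursula:32, Veda:0.
Ursula has the largest value, 32, making it the main broker — the node through which the most shortest paths run.

Ursula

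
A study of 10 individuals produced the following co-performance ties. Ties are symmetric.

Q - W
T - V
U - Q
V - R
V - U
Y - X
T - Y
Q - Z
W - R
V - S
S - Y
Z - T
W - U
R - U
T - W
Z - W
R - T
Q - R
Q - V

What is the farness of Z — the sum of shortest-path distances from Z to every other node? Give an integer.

Distances from Z: Q:1, R:2, S:3, T:1, U:2, V:2, W:1, X:3, Y:2.
Sum = 1 + 2 + 3 + 1 + 2 + 2 + 1 + 3 + 2 = 17.

17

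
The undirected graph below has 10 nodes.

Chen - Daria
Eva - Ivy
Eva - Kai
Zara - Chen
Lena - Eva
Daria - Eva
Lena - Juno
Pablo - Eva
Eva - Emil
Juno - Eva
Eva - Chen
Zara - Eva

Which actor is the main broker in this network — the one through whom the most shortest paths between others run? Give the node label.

Unnormalized betweenness of each node: Chen:1/2, Daria:0, Emil:0, Eva:65/2, Ivy:0, Juno:0, Kai:0, Lena:0, Pablo:0, Zara:0.
Eva has the largest value, 65/2, making it the main broker — the node through which the most shortest paths run.

Eva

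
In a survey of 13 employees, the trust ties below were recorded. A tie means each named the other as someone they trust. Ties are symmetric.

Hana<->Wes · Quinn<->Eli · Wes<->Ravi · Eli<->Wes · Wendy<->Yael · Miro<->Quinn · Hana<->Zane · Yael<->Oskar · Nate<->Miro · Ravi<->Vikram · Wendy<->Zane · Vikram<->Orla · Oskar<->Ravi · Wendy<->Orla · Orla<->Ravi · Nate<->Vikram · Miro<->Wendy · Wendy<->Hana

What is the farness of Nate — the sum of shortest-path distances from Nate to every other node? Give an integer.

Distances from Nate: Eli:3, Hana:3, Miro:1, Orla:2, Oskar:3, Quinn:2, Ravi:2, Vikram:1, Wendy:2, Wes:3, Yael:3, Zane:3.
Sum = 3 + 3 + 1 + 2 + 3 + 2 + 2 + 1 + 2 + 3 + 3 + 3 = 28.

28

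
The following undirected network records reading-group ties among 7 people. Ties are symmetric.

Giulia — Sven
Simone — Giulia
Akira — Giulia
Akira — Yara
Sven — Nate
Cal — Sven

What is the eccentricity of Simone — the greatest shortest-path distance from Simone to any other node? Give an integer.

3

Distances from Simone: Akira:2, Cal:3, Giulia:1, Nate:3, Sven:2, Yara:3.
The largest is 3 (to Nate, Cal, and Yara), so the eccentricity of Simone is 3.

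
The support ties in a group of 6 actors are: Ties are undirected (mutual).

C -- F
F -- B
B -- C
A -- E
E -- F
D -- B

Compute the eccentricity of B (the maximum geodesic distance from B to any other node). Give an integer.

Distances from B: A:3, C:1, D:1, E:2, F:1.
The largest is 3 (to A), so the eccentricity of B is 3.

3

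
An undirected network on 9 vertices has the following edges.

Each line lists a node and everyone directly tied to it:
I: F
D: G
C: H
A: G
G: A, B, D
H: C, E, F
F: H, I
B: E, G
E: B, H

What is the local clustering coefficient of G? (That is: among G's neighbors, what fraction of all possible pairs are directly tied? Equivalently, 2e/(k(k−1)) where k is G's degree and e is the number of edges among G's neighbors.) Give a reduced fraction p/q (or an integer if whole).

0

G's neighbors: A, B, and D (k = 3).
Possible neighbor pairs: C(3,2) = 3. Edges among them: none → e = 0.
Clustering(G) = 0/3 = 0.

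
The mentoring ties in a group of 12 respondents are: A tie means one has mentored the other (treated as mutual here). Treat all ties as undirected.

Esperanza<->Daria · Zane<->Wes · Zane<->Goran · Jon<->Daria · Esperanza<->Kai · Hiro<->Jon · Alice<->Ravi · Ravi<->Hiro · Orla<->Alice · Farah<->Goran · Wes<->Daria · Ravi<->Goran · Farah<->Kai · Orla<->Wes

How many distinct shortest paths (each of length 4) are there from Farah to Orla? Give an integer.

The shortest distance is 4. The length-4 paths are: Farah–Goran–Ravi–Alice–Orla; Farah–Goran–Zane–Wes–Orla.
That gives 2 distinct shortest paths.

2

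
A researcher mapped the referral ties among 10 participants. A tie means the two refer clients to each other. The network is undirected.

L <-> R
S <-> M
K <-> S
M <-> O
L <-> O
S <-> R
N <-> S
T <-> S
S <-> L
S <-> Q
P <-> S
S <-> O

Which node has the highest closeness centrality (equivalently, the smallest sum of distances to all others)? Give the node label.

S

Farness (sum of distances to all others) for each node — K:17, L:15, M:16, N:17, O:15, P:17, Q:17, R:16, S:9, T:17.
The smallest farness is 9, for S, so S has the highest closeness.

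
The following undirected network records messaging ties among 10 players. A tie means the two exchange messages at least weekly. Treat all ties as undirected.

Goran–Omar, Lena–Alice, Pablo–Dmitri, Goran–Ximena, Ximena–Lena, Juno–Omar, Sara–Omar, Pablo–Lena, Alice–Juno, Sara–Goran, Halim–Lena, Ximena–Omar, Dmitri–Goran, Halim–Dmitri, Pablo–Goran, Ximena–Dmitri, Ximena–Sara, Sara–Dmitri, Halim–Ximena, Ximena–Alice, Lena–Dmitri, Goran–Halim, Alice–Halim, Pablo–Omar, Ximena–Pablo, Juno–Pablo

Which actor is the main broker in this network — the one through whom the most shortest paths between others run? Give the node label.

Unnormalized betweenness of each node: Alice:11/6, Dmitri:19/12, Goran:19/12, Halim:13/12, Juno:5/6, Lena:11/12, Omar:25/12, Pablo:10/3, Sara:1/4, Ximena:11/2.
Ximena has the largest value, 11/2, making it the main broker — the node through which the most shortest paths run.

Ximena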